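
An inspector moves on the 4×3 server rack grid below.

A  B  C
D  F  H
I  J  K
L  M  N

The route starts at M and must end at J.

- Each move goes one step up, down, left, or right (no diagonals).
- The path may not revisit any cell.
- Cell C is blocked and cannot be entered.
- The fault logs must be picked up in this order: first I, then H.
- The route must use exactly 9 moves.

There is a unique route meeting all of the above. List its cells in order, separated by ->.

The waypoints must appear in the order I, H, with no cell reused.
Route from M: left 1 to L, up 3 to A, right 1 to B, down 1 to F, right 1 to H, down 1 to K, left 1 to J — 9 moves in all.
Check: order respected (I at step 2, H at step 7); 9 moves as required.

M -> L -> I -> D -> A -> B -> F -> H -> K -> J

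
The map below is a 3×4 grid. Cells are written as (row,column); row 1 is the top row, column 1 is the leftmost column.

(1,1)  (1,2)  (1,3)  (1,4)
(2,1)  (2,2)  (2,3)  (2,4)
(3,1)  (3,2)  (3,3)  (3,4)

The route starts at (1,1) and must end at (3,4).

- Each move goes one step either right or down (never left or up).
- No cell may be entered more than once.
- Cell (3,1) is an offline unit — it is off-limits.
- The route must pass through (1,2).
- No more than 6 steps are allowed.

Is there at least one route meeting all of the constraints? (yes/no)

One route that works: (1,1) → (1,2) → (2,2) → (3,2) → (3,3) → (3,4).

yes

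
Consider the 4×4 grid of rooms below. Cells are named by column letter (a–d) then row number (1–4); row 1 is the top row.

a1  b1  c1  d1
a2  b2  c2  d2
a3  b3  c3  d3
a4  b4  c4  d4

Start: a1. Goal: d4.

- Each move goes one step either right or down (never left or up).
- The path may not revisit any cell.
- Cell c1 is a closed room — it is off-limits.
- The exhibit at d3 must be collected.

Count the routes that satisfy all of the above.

A right/down-only route from a1 to d4 makes exactly 3 down-moves and 3 right-moves in some order.
With no other constraints that would be C(6,3) = 20 routes.
Split at d3 and multiply the segment counts (each segment already excludes blocked cells): a1→d3: 7; d3→d4: 1; product = 7.
That gives 7 routes.

7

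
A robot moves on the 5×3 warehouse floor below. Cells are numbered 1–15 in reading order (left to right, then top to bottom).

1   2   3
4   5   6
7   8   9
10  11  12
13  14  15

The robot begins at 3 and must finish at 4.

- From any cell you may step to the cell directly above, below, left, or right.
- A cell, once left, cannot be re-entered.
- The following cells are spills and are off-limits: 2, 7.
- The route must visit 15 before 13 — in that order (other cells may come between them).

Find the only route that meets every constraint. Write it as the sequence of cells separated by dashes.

3 - 6 - 9 - 12 - 15 - 14 - 13 - 10 - 11 - 8 - 5 - 4

The waypoints must appear in the order 15, 13, with no cell reused.
Route from 3: down 4 to 15, left 2 to 13, up 1 to 10, right 1 to 11, up 2 to 5, left 1 to 4 — 11 moves in all.
Check: order respected (15 at step 4, 13 at step 6).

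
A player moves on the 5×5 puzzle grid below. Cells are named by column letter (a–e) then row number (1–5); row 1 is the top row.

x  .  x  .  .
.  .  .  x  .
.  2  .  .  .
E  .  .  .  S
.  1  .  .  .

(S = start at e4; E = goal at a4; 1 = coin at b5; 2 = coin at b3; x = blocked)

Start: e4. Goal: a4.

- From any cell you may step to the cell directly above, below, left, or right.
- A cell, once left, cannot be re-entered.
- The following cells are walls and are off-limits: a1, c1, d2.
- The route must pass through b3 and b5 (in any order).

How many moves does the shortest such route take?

Any route passes through b3 and b5 in some order between e4 and a4. Summing Manhattan distances along each leg and taking the cheapest ordering (e4 → b5 → b3 → a4) gives a lower bound of 4 + 2 + 2 = 8 moves.
A route of 8 moves achieves this: e4 → e3 → d3 → c3 → b3 → b4 → b5 → a5 → a4.
Since 8 matches the lower bound, it is optimal.

8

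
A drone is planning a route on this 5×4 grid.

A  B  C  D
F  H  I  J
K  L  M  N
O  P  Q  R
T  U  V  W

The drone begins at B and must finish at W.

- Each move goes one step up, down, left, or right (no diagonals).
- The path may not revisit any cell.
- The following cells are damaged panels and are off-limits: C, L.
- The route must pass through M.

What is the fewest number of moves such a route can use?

6

Any route passes through M somewhere between B and W. Summing Manhattan distances along the two legs (B → M → W) gives a lower bound of 3 + 3 = 6 moves.
A route of 6 moves achieves this: B → H → I → M → Q → V → W.
Since 6 matches the lower bound, it is optimal.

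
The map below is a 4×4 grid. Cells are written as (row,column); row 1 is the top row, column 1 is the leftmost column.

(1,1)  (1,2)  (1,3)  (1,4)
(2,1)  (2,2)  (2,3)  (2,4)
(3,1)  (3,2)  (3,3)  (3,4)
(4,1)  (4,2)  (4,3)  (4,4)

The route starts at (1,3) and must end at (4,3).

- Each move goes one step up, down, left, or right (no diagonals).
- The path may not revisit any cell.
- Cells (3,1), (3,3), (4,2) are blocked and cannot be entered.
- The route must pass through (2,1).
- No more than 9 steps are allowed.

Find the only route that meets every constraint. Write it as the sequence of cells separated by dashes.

Any route must reach (2,1) and still end at (4,3) within 9 moves, so the order of the required stops is forced.
Route from (1,3): 2× left (reaching (1,1)), down to (2,1), 3× right (reaching (2,4)), 2× down (reaching (4,4)), left to (4,3) — 9 moves in all.
Check: all required cells visited; 9 ≤ 9 moves.

(1,3) - (1,2) - (1,1) - (2,1) - (2,2) - (2,3) - (2,4) - (3,4) - (4,4) - (4,3)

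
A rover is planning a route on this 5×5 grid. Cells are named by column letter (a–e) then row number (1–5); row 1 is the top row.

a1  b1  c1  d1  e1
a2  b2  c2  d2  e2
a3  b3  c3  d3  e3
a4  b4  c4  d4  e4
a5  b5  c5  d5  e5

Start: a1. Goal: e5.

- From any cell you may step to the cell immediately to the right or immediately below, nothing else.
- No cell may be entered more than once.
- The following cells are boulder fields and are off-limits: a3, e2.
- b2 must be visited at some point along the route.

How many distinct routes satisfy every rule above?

A right/down-only route from a1 to e5 makes exactly 4 down-moves and 4 right-moves in some order.
With no other constraints that would be C(8,4) = 70 routes.
Split at b2 and multiply the segment counts (each segment already excludes blocked cells): a1→b2: 2; b2→e5: 19; product = 38.
That gives 38 routes.

38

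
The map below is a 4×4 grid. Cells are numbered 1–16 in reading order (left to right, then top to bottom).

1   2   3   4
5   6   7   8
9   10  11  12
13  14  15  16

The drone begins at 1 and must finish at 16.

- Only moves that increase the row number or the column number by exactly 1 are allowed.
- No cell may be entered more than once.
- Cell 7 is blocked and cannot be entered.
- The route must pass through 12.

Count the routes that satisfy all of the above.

A right/down-only route from 1 to 16 makes exactly 3 down-moves and 3 right-moves in some order.
With no other constraints that would be C(6,3) = 20 routes.
Split at 12 and multiply the segment counts (each segment already excludes blocked cells): 1→12: 4; 12→16: 1; product = 4.
That gives 4 routes.

4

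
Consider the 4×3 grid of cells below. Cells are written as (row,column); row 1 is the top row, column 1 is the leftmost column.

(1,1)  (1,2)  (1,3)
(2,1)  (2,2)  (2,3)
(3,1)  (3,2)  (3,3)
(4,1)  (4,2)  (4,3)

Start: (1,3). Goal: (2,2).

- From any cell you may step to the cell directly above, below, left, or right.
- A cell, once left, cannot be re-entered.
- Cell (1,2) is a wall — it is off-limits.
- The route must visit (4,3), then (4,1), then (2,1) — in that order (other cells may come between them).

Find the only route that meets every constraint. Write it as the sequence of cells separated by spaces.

The waypoints must appear in the order (4,3), (4,1), (2,1), with no cell reused.
Route from (1,3): 3× down (reaching (4,3)), 2× left (reaching (4,1)), 2× up (reaching (2,1)), right to (2,2) — 8 moves in all.
Check: order respected ((4,3) at step 3, (4,1) at step 5, (2,1) at step 7).

(1,3) (2,3) (3,3) (4,3) (4,2) (4,1) (3,1) (2,1) (2,2)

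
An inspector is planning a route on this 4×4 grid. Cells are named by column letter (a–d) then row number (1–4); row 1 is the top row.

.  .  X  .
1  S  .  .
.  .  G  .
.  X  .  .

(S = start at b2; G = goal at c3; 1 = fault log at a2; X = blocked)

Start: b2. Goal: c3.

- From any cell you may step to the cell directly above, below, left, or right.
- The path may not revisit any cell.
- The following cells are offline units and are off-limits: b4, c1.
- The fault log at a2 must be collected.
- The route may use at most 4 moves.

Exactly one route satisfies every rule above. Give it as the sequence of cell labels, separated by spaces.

The budget equals the shortest possible length, so every move has to be on a shortest route through the required cells.
Route from b2: left to a2, down to a3, 2× right (reaching c3) — 4 moves in all.
Check: all required cells visited; 4 ≤ 4 moves.

b2 a2 a3 b3 c3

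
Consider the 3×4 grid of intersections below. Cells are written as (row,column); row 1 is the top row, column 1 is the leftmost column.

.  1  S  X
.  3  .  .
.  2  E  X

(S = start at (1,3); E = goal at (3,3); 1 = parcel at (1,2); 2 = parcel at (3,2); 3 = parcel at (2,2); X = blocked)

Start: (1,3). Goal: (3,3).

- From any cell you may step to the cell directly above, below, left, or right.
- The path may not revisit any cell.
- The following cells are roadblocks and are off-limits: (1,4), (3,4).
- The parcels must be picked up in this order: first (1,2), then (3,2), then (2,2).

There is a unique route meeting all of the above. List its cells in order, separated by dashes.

The waypoints must appear in the order (1,2), (3,2), (2,2), with no cell reused.
Route from (1,3): left 2 to (1,1), down 2 to (3,1), right 1 to (3,2), up 1 to (2,2), right 1 to (2,3), down 1 to (3,3) — 8 moves in all.
Check: order respected (1 at step 1, 2 at step 5, 3 at step 6).

(1,3) - (1,2) - (1,1) - (2,1) - (3,1) - (3,2) - (2,2) - (2,3) - (3,3)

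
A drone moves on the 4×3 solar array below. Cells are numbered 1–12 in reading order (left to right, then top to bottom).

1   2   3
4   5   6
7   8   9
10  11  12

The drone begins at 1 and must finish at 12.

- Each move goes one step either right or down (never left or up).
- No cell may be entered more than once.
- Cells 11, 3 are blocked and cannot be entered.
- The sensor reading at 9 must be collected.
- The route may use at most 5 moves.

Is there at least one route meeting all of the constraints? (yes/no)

One route that works: 1 → 4 → 7 → 8 → 9 → 12.

yes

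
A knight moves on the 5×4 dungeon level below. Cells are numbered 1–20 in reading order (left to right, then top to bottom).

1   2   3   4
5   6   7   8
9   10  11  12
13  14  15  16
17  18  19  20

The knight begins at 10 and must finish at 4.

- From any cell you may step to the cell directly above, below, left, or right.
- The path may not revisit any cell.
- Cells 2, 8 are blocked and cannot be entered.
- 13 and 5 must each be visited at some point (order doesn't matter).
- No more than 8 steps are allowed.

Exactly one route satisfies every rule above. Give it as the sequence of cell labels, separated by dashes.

The 8-move cap with required stops at 13, 5 leaves no slack for detours.
Route from 10: down to 14, left to 13, 2× up (reaching 5), 2× right (reaching 7), up to 3, right to 4 — 8 moves in all.
Check: all required cells visited; 8 ≤ 8 moves.

10 - 14 - 13 - 9 - 5 - 6 - 7 - 3 - 4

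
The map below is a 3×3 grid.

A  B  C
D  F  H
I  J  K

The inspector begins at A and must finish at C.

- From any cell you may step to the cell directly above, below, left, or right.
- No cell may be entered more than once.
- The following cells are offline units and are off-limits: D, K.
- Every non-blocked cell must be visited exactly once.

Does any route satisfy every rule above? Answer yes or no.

Cell I has only one open neighbour but is neither the start nor the goal, so a Hamiltonian route would have to both enter and leave it through the same neighbour — impossible without revisiting.

no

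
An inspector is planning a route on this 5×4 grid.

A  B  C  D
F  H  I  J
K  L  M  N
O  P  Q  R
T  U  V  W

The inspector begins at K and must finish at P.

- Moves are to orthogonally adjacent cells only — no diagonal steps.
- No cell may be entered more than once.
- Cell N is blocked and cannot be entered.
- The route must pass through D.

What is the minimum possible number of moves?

Any route passes through D somewhere between K and P. Summing Manhattan distances along the two legs (K → D → P) gives a lower bound of 5 + 5 = 10 moves.
A route of 10 moves achieves this: K → F → A → B → C → D → J → I → M → Q → P.
Since 10 matches the lower bound, it is optimal.

10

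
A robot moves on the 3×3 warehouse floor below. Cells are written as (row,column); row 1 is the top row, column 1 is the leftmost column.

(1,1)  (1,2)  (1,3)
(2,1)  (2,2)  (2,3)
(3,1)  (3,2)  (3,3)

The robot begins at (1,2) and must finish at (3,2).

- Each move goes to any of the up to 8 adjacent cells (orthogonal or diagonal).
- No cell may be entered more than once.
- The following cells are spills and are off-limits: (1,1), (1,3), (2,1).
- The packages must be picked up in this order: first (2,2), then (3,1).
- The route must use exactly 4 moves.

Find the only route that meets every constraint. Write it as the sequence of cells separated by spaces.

(1,2) (2,3) (2,2) (3,1) (3,2)

The waypoints must appear in the order (2,2), (3,1), with no cell reused.
Route from (1,2): down-right to (2,3), left to (2,2), down-left to (3,1), right to (3,2) — 4 moves in all.
Check: order respected ((2,2) at step 2, (3,1) at step 3); 4 moves as required.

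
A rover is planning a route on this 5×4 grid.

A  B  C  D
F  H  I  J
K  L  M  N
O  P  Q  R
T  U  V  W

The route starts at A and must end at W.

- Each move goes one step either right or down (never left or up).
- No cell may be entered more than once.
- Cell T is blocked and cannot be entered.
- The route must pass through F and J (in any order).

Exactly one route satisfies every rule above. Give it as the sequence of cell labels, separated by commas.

Moves only go right or down, so the column and row indices never decrease.
Route from A: down 1 to F, right 3 to J, down 3 to W — 7 moves in all.
Check: all required cells visited.

A, F, H, I, J, N, R, W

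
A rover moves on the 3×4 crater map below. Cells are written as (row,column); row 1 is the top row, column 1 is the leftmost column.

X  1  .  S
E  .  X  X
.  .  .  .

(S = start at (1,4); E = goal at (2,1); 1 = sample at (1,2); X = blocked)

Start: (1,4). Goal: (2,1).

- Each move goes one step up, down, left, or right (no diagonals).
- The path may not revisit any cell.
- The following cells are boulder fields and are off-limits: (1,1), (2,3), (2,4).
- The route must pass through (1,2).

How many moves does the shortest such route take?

4

Any route passes through (1,2) somewhere between (1,4) and (2,1). Summing Manhattan distances along the two legs ((1,4) → (1,2) → (2,1)) gives a lower bound of 2 + 2 = 4 moves.
A route of 4 moves achieves this: (1,4) → (1,3) → (1,2) → (2,2) → (2,1).
Since 4 matches the lower bound, it is optimal.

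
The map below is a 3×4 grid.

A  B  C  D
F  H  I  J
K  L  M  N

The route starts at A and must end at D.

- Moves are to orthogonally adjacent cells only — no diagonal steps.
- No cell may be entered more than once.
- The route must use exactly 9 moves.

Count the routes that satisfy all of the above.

Need simple routes of exactly 9 moves from A to D (Manhattan distance 3, so 3 moves are spent on a detour and 3 undoing it).
Branch systematically from the start, pruning whenever the remaining move budget drops below the Manhattan distance to D or differs from it in parity. Grouping the completions by first move — via F: 6; via B: 5 — and summing: 6 + 5 = 11.
That gives 11 routes.

11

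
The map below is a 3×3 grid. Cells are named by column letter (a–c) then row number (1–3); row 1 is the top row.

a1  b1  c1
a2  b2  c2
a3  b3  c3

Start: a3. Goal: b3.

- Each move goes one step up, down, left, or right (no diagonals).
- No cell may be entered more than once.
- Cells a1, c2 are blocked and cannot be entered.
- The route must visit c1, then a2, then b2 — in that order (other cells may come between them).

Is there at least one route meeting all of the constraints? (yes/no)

no

c1 must be visited but has only one open neighbour (b1), and it is neither the start nor the goal — the route would have to enter and leave through b1, re-entering it.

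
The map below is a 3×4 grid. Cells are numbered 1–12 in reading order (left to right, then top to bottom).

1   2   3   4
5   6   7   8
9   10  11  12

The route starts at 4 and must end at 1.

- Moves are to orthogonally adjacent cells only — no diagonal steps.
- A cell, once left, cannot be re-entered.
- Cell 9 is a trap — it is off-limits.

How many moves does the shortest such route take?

3

The Manhattan distance from 4 to 1 is |1−1| + |4−1| = 3, so at least 3 moves are needed.
A route of 3 moves achieves this: 4 → 3 → 2 → 1.
Since 3 matches the lower bound, it is optimal.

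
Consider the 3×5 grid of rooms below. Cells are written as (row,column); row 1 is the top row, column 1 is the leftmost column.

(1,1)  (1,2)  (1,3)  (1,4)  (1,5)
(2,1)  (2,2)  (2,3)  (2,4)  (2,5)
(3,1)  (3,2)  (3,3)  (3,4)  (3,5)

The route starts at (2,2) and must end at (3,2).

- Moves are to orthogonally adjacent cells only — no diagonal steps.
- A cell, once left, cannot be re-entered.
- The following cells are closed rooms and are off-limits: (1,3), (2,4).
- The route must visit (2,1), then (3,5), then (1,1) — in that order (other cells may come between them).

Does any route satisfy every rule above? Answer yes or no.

Even ignoring the required order, no revisit-free route from (2,2) to (3,2) manages to pass through all of (2,1), (3,5), and (1,1): branching out from (2,2), every path either misses one of them or, having collected them, can no longer reach (3,2) without re-entering a cell.

no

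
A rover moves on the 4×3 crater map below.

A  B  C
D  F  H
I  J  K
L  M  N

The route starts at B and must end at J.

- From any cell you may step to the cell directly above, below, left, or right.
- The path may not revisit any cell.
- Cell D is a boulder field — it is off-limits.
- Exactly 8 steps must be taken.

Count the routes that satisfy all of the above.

Need simple routes of exactly 8 moves from B to J (Manhattan distance 2, so 3 moves are spent on a detour and 3 undoing it).
Enumerating: B F H K N M L I J | B C H K N M L I J.
That gives 2 routes.

2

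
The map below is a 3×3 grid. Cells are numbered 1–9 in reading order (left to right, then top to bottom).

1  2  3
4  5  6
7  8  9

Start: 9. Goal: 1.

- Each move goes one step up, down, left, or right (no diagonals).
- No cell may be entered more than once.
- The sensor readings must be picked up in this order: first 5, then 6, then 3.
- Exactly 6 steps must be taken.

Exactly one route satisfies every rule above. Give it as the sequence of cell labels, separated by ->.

9 -> 8 -> 5 -> 6 -> 3 -> 2 -> 1

The waypoints must appear in the order 5, 6, 3, with no cell reused.
Route from 9: left 1 to 8, up 1 to 5, right 1 to 6, up 1 to 3, left 2 to 1 — 6 moves in all.
Check: order respected (5 at step 2, 6 at step 3, 3 at step 4); 6 moves as required.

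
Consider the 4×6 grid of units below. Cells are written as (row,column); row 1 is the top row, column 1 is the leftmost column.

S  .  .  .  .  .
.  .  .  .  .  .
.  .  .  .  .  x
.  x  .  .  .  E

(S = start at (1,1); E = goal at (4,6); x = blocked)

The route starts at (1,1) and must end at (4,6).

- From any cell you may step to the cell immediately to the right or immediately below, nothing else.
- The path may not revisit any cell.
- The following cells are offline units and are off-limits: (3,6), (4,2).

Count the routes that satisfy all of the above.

31

A right/down-only route from (1,1) to (4,6) makes exactly 3 down-moves and 5 right-moves in some order.
With no other constraints that would be C(8,3) = 56 routes.
Subtract routes through each blocked cell (inclusion–exclusion for overlaps): − through (3,6): 21 − through (4,2): 4 → 31.
That gives 31 routes.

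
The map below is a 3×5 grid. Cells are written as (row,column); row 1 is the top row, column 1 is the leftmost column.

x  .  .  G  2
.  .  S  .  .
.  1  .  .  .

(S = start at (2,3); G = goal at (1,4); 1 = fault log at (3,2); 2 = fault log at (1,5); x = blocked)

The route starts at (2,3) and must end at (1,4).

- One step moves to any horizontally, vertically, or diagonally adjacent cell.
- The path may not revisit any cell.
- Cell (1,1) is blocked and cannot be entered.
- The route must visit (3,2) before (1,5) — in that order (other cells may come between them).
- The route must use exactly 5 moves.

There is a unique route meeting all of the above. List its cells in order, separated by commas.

(2,3), (3,2), (3,3), (2,4), (1,5), (1,4)

The waypoints must appear in the order (3,2), (1,5), with no cell reused.
Route from (2,3): down-left to (3,2), right to (3,3), 2× up-right (reaching (1,5)), left to (1,4) — 5 moves in all.
Check: order respected (1 at step 1, 2 at step 4); 5 moves as required.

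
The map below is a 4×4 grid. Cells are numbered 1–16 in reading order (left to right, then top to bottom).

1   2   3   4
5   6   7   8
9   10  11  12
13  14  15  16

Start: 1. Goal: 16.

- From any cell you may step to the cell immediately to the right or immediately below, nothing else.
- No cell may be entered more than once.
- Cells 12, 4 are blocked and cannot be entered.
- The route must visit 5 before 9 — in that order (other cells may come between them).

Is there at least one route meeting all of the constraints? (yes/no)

yes

One route that works: 1 → 5 → 9 → 13 → 14 → 15 → 16.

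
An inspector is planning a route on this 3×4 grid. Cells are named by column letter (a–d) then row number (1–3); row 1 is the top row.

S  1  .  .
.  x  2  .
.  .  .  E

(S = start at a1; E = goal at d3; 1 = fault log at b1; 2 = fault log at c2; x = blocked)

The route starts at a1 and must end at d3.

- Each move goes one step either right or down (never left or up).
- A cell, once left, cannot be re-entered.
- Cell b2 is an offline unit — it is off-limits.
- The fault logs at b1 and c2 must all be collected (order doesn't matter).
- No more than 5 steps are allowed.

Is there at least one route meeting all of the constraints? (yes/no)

yes

One route that works: a1 → b1 → c1 → c2 → c3 → d3.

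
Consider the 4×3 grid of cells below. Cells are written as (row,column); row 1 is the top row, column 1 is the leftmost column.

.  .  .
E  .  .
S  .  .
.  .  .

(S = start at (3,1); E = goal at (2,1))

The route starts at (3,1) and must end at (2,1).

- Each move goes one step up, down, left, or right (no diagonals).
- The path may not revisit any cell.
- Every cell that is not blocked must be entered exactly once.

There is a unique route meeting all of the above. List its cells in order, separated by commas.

Need to visit all 12 open cells exactly once, starting at (3,1) and ending at (2,1).
Cell (1,3) has only two open neighbours ((2,3) and (1,2)), so the path must pass straight through it: one of those is the cell it's entered from and the other is where it exits.
Route from (3,1): down 1 to (4,1), right 2 to (4,3), up 1 to (3,3), left 1 to (3,2), up 1 to (2,2), right 1 to (2,3), up 1 to (1,3), left 2 to (1,1), down 1 to (2,1) — 11 moves in all.
Check: all 12 open cells covered.

(3,1), (4,1), (4,2), (4,3), (3,3), (3,2), (2,2), (2,3), (1,3), (1,2), (1,1), (2,1)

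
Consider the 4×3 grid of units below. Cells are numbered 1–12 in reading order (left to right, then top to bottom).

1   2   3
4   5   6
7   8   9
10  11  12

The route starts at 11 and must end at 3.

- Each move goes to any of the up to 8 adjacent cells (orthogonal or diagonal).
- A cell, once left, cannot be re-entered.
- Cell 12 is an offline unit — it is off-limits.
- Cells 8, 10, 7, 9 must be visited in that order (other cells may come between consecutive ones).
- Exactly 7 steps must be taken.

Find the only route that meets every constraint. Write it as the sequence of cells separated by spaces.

The waypoints must appear in the order 8, 10, 7, 9, with no cell reused.
Route from 11: up 1 to 8, down-left 1 to 10, up 1 to 7, up-right 1 to 5, down-right 1 to 9, up 2 to 3 — 7 moves in all.
Check: order respected (8 at step 1, 10 at step 2, 7 at step 3, 9 at step 5); 7 moves as required.

11 8 10 7 5 9 6 3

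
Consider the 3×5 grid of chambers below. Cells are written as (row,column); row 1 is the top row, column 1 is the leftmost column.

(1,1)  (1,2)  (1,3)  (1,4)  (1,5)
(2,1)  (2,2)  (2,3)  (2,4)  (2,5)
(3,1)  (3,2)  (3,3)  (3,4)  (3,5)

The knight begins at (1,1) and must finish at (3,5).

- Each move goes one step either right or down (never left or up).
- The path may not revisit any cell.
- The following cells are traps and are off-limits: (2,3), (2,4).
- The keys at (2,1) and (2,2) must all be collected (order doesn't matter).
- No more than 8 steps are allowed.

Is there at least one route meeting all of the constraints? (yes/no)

One route that works: (1,1) → (2,1) → (2,2) → (3,2) → (3,3) → (3,4) → (3,5).

yes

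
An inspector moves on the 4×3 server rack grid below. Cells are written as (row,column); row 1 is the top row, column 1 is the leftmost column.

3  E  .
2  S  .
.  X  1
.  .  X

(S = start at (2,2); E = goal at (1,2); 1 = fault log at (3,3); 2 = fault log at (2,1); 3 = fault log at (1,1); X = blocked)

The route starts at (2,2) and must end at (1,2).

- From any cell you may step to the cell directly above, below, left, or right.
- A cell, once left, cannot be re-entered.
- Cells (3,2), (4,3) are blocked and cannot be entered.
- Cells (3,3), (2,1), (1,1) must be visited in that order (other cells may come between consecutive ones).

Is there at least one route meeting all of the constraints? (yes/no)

no

(3,3) must be visited but has only one open neighbour ((2,3)), and it is neither the start nor the goal — the route would have to enter and leave through (2,3), re-entering it.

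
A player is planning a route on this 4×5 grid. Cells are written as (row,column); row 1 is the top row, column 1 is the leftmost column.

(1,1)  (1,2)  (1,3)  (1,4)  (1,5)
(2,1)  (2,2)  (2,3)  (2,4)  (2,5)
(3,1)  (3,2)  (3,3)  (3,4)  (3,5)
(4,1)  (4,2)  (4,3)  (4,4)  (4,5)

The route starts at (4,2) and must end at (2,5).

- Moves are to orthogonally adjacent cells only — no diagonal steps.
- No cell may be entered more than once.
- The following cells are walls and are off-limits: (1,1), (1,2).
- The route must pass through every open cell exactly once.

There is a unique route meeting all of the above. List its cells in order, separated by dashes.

(4,2) - (4,1) - (3,1) - (2,1) - (2,2) - (3,2) - (3,3) - (4,3) - (4,4) - (4,5) - (3,5) - (3,4) - (2,4) - (2,3) - (1,3) - (1,4) - (1,5) - (2,5)

Need to visit all 18 open cells exactly once, starting at (4,2) and ending at (2,5).
Cell (2,1) has only two open neighbours ((3,1) and (2,2)), so the path must pass straight through it: one of those is the cell it's entered from and the other is where it exits.
Route from (4,2): left to (4,1), 2× up (reaching (2,1)), right to (2,2), down to (3,2), right to (3,3), down to (4,3), 2× right (reaching (4,5)), up to (3,5), left to (3,4), up to (2,4), left to (2,3), up to (1,3), 2× right (reaching (1,5)), down to (2,5) — 17 moves in all.
Check: all 18 open cells covered.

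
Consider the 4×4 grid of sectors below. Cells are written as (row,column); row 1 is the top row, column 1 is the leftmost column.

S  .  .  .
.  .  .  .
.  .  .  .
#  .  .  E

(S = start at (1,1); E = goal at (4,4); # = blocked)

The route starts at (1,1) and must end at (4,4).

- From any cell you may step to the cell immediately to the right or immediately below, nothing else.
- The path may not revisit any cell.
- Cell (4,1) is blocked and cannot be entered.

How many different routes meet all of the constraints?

19

A right/down-only route from (1,1) to (4,4) makes exactly 3 down-moves and 3 right-moves in some order.
With no other constraints that would be C(6,3) = 20 routes.
Subtract routes through each blocked cell (inclusion–exclusion for overlaps): − through (4,1): 1 → 19.
That gives 19 routes.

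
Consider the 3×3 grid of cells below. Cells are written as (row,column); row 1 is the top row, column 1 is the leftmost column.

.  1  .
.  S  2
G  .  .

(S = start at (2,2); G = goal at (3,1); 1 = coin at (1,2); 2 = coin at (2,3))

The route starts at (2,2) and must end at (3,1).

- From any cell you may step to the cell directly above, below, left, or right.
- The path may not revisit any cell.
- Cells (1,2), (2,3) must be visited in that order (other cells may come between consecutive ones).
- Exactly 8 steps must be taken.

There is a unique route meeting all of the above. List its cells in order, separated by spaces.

(2,2) (2,1) (1,1) (1,2) (1,3) (2,3) (3,3) (3,2) (3,1)

The waypoints must appear in the order (1,2), (2,3), with no cell reused.
Route from (2,2): left to (2,1), up to (1,1), 2× right (reaching (1,3)), 2× down (reaching (3,3)), 2× left (reaching (3,1)) — 8 moves in all.
Check: order respected (1 at step 3, 2 at step 5); 8 moves as required.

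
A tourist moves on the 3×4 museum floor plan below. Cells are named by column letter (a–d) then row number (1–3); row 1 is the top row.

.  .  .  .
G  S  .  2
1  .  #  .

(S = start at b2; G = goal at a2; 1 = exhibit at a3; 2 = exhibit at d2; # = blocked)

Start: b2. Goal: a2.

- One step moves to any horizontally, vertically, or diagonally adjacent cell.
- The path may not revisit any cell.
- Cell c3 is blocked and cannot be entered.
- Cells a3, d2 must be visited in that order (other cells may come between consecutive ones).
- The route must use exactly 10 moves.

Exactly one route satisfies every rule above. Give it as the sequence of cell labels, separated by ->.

The waypoints must appear in the order a3, d2, with no cell reused.
Route from b2: down-left 1 to a3, right 1 to b3, up-right 1 to c2, down-right 1 to d3, up 2 to d1, left 3 to a1, down 1 to a2 — 10 moves in all.
Check: order respected (1 at step 1, 2 at step 5); 10 moves as required.

b2 -> a3 -> b3 -> c2 -> d3 -> d2 -> d1 -> c1 -> b1 -> a1 -> a2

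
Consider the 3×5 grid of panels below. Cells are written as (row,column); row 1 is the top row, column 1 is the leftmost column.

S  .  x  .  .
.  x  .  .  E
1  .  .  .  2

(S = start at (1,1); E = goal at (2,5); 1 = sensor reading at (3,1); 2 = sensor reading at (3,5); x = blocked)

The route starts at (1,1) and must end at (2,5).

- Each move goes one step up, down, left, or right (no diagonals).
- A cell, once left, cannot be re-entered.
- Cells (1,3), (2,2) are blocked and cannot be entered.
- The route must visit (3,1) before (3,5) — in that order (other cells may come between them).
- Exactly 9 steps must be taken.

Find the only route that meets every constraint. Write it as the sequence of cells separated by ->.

(1,1) -> (2,1) -> (3,1) -> (3,2) -> (3,3) -> (2,3) -> (2,4) -> (3,4) -> (3,5) -> (2,5)

The waypoints must appear in the order (3,1), (3,5), with no cell reused.
Route from (1,1): 2× down (reaching (3,1)), 2× right (reaching (3,3)), up to (2,3), right to (2,4), down to (3,4), right to (3,5), up to (2,5) — 9 moves in all.
Check: order respected (1 at step 2, 2 at step 8); 9 moves as required.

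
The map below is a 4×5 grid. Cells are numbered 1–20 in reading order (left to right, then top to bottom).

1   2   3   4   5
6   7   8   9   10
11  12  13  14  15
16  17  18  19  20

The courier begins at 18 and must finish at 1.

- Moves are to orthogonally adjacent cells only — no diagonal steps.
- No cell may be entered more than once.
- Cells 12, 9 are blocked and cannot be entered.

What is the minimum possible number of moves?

5

The Manhattan distance from 18 to 1 is |4−1| + |3−1| = 5, so at least 5 moves are needed.
A route of 5 moves achieves this: 18 → 13 → 8 → 3 → 2 → 1.
Since 5 matches the lower bound, it is optimal.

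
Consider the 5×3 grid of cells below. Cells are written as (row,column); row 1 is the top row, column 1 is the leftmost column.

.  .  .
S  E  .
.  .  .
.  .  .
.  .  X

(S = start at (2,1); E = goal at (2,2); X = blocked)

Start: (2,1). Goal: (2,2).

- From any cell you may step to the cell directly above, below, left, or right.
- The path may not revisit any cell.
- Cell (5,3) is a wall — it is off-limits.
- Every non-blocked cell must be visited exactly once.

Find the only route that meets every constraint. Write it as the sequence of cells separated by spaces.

Need to visit all 14 open cells exactly once, starting at (2,1) and ending at (2,2).
Route from (2,1): up 1 to (1,1), right 2 to (1,3), down 3 to (4,3), left 1 to (4,2), down 1 to (5,2), left 1 to (5,1), up 2 to (3,1), right 1 to (3,2), up 1 to (2,2) — 13 moves in all.
Check: all 14 open cells covered.

(2,1) (1,1) (1,2) (1,3) (2,3) (3,3) (4,3) (4,2) (5,2) (5,1) (4,1) (3,1) (3,2) (2,2)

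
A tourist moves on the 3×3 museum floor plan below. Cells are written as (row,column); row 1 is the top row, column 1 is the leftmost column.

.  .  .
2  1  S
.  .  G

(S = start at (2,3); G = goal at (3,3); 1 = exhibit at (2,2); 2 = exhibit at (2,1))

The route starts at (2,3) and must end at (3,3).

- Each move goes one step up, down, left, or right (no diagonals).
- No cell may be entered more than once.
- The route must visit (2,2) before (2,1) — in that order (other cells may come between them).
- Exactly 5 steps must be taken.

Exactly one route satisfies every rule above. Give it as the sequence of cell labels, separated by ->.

The waypoints must appear in the order (2,2), (2,1), with no cell reused.
Route from (2,3): 2× left (reaching (2,1)), down to (3,1), 2× right (reaching (3,3)) — 5 moves in all.
Check: order respected (1 at step 1, 2 at step 2); 5 moves as required.

(2,3) -> (2,2) -> (2,1) -> (3,1) -> (3,2) -> (3,3)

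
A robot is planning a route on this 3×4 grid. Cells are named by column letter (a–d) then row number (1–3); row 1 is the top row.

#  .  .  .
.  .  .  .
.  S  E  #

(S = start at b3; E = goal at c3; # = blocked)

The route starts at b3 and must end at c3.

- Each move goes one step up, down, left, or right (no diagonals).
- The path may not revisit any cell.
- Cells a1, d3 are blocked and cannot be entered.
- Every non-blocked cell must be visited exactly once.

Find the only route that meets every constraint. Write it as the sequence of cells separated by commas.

b3, a3, a2, b2, b1, c1, d1, d2, c2, c3

Need to visit all 10 open cells exactly once, starting at b3 and ending at c3.
Route from b3: left 1 to a3, up 1 to a2, right 1 to b2, up 1 to b1, right 2 to d1, down 1 to d2, left 1 to c2, down 1 to c3 — 9 moves in all.
Check: all 10 open cells covered.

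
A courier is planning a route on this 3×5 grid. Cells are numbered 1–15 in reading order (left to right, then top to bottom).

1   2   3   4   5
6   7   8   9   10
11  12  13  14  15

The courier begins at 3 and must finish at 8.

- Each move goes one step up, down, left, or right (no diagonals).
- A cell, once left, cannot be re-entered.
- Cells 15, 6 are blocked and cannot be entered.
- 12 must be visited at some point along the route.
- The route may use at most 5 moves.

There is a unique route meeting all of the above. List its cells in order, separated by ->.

3 -> 2 -> 7 -> 12 -> 13 -> 8

The budget equals the shortest possible length, so every move has to be on a shortest route through the required cells.
Route from 3: left to 2, 2× down (reaching 12), right to 13, up to 8 — 5 moves in all.
Check: all required cells visited; 5 ≤ 5 moves.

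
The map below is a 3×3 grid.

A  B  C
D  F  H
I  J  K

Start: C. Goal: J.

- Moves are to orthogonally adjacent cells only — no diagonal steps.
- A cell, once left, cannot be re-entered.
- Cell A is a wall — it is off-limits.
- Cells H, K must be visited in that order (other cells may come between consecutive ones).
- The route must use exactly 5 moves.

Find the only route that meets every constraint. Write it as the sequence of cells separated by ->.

The waypoints must appear in the order H, K, with no cell reused.
Route from C: left 1 to B, down 1 to F, right 1 to H, down 1 to K, left 1 to J — 5 moves in all.
Check: order respected (H at step 3, K at step 4); 5 moves as required.

C -> B -> F -> H -> K -> J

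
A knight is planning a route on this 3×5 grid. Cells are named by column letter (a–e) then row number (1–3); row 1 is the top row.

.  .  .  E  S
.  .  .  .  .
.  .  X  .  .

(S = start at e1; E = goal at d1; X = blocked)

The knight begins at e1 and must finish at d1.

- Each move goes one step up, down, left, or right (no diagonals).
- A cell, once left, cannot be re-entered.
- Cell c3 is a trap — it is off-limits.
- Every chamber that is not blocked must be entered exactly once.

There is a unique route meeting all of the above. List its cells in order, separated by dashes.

e1 - e2 - e3 - d3 - d2 - c2 - b2 - b3 - a3 - a2 - a1 - b1 - c1 - d1

Need to visit all 14 open cells exactly once, starting at e1 and ending at d1.
Cell e3 has only two open neighbours (e2 and d3), so the path must pass straight through it: one of those is the cell it's entered from and the other is where it exits.
Route from e1: 2× down (reaching e3), left to d3, up to d2, 2× left (reaching b2), down to b3, left to a3, 2× up (reaching a1), 3× right (reaching d1) — 13 moves in all.
Check: all 14 open cells covered.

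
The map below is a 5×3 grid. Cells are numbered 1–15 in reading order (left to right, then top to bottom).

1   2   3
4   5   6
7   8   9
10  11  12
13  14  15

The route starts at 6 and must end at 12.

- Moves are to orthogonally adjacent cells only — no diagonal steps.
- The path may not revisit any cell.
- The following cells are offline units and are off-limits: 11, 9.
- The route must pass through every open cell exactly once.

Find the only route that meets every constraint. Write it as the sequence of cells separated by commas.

Need to visit all 13 open cells exactly once, starting at 6 and ending at 12.
Route from 6: up to 3, 2× left (reaching 1), down to 4, right to 5, down to 8, left to 7, 2× down (reaching 13), 2× right (reaching 15), up to 12 — 12 moves in all.
Check: all 13 open cells covered.

6, 3, 2, 1, 4, 5, 8, 7, 10, 13, 14, 15, 12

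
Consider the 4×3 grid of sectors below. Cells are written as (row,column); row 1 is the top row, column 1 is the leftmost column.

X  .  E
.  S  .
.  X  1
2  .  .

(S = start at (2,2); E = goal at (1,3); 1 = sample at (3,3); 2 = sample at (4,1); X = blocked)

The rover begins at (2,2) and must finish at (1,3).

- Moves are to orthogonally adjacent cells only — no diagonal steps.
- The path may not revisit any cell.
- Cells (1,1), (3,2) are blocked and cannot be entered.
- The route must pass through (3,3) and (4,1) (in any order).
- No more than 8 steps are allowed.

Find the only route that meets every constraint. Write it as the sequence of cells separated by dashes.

The 8-move cap with required stops at (3,3), (4,1) leaves no slack for detours.
Route from (2,2): left to (2,1), 2× down (reaching (4,1)), 2× right (reaching (4,3)), 3× up (reaching (1,3)) — 8 moves in all.
Check: all required cells visited; 8 ≤ 8 moves.

(2,2) - (2,1) - (3,1) - (4,1) - (4,2) - (4,3) - (3,3) - (2,3) - (1,3)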